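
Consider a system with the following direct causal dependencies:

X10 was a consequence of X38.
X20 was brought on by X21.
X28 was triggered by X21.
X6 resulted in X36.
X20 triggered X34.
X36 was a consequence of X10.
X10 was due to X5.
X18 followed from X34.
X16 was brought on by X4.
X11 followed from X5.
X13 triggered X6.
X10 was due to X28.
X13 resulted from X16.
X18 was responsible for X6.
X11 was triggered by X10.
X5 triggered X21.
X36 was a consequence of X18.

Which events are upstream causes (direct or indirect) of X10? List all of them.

X21, X28, X38, X5

Immediate causes of X10: X5, X28, X38.
Further upstream: X21.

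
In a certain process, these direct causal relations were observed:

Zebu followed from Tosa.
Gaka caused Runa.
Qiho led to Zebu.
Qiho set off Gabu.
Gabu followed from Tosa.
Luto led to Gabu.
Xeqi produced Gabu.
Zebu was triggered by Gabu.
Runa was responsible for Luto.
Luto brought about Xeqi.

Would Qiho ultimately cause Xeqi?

No

Qiho leads to Gabu, Zebu; Xeqi is not among them.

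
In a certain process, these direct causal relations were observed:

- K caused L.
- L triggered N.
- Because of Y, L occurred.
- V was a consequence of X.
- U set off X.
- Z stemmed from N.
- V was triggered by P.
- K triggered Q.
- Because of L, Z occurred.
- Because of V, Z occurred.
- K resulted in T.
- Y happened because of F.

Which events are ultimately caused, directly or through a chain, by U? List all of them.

V, X, Z

Direct effects: X.
2 steps out: V.
3 steps out: Z.
Not reachable from it: K, Q, P, F, Y, T, L, N.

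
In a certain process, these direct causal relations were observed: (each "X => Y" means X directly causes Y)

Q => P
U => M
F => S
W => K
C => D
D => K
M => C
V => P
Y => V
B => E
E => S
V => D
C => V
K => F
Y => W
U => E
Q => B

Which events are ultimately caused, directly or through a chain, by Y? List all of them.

Direct effects: W, V.
2 steps out: P, D, K.
3 steps out: F.
4 steps out: S.
Not reachable from it: U, M, C, Q, B, E.

D, F, K, P, S, V, W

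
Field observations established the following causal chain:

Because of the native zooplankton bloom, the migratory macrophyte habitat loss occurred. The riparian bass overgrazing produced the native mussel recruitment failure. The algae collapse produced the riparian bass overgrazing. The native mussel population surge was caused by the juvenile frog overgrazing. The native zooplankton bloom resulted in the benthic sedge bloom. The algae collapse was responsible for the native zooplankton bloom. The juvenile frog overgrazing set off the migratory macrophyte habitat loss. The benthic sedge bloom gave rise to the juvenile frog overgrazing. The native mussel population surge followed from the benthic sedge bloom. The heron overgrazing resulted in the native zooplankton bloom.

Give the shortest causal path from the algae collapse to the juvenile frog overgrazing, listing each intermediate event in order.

the algae collapse → the native zooplankton bloom → the benthic sedge bloom → the juvenile frog overgrazing

the algae collapse → the native zooplankton bloom
the native zooplankton bloom → the benthic sedge bloom
the benthic sedge bloom → the juvenile frog overgrazing
Length: 3 steps.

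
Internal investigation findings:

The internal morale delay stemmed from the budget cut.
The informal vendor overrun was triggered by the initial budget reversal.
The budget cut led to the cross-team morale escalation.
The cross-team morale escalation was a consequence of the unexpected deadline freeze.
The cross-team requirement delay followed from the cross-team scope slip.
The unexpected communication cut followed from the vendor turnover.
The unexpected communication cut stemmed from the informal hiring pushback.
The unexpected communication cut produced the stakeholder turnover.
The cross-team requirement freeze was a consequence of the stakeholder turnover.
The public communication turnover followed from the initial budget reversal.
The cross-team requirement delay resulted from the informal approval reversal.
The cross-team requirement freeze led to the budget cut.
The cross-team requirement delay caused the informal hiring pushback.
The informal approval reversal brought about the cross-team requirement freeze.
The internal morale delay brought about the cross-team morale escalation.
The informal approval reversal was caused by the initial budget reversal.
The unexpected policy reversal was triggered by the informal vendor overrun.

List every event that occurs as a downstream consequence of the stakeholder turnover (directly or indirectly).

the budget cut, the cross-team morale escalation, the cross-team requirement freeze, the internal morale delay

Direct effects: the cross-team requirement freeze.
2 steps out: the budget cut.
3 steps out: the internal morale delay, the cross-team morale escalation.
Not reachable from it: the initial budget reversal, the informal vendor overrun, the cross-team scope slip, the public communication turnover, the informal approval reversal, the cross-team requirement delay, the informal hiring pushback, the vendor turnover, the unexpected communication cut, the unexpected deadline freeze, the unexpected policy reversal.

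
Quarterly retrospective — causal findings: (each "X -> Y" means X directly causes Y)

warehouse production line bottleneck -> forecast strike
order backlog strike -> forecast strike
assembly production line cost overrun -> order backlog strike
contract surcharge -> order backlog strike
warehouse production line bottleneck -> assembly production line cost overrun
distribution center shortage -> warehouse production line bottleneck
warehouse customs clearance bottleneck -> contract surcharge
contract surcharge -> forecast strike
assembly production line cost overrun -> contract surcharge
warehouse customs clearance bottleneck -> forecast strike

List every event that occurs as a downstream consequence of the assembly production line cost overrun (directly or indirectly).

Direct effects: the contract surcharge, the order backlog strike.
2 steps out: the forecast strike.
Not reachable from it: the distribution center shortage, the warehouse production line bottleneck, the warehouse customs clearance bottleneck.

the contract surcharge, the forecast strike, the order backlog strike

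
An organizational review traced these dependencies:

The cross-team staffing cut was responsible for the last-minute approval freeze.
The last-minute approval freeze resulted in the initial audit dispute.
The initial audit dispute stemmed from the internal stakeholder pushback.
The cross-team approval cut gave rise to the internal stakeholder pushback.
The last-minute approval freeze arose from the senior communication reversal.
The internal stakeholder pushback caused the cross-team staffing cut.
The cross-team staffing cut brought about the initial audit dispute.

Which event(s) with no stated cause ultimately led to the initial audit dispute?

the cross-team approval cut, the senior communication reversal

Tracing upstream from the initial audit dispute: the initial audit dispute ← the internal stakeholder pushback ← the cross-team approval cut.
A separate upstream branch: the initial audit dispute ← the last-minute approval freeze ← the senior communication reversal.
Each of those chain origins has no stated cause.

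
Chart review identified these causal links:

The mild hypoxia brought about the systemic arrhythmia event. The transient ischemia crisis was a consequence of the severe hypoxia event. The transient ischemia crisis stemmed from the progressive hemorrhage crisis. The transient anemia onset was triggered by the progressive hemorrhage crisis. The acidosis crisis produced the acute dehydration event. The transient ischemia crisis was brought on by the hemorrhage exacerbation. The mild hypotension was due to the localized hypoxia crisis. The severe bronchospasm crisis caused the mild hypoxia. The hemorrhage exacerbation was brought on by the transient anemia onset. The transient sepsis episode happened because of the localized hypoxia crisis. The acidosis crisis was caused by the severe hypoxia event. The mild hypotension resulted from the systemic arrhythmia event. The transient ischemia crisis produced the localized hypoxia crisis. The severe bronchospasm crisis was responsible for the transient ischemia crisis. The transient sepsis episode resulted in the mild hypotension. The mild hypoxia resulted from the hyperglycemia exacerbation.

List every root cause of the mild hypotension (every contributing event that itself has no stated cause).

the hyperglycemia exacerbation, the progressive hemorrhage crisis, the severe bronchospasm crisis, the severe hypoxia event

Tracing upstream from the mild hypotension: the mild hypotension ← the localized hypoxia crisis ← the transient ischemia crisis ← the progressive hemorrhage crisis.
A separate upstream branch: the mild hypotension ← the localized hypoxia crisis ← the transient ischemia crisis ← the severe bronchospasm crisis.
A separate upstream branch: the mild hypotension ← the localized hypoxia crisis ← the transient ischemia crisis ← the severe hypoxia event.
A separate upstream branch: the mild hypotension ← the systemic arrhythmia event ← the mild hypoxia ← the hyperglycemia exacerbation.
Each of those chain origins has no stated cause.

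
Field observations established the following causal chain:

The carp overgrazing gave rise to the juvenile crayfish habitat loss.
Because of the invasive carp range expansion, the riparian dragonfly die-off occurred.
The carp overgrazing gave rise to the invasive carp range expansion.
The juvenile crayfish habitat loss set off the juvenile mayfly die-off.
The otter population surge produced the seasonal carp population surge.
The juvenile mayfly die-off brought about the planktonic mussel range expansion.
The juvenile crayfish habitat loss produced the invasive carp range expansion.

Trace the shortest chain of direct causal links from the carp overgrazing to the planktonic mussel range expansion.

the carp overgrazing → the juvenile crayfish habitat loss
the juvenile crayfish habitat loss → the juvenile mayfly die-off
the juvenile mayfly die-off → the planktonic mussel range expansion
Length: 3 steps.

the carp overgrazing → the juvenile crayfish habitat loss → the juvenile mayfly die-off → the planktonic mussel range expansion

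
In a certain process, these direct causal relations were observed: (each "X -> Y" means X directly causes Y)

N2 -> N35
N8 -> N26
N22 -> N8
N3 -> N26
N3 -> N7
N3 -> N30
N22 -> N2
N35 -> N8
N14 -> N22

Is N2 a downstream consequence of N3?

N3 leads to N7, N26, N30; N2 is not among them.

No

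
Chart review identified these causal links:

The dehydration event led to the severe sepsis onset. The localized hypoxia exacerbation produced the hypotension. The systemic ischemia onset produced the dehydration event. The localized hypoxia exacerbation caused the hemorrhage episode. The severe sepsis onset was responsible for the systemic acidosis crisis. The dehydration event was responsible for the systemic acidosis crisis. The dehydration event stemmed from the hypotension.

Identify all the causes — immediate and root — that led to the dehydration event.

Immediate causes of the dehydration event: the hypotension, the systemic ischemia onset.
Further upstream: the localized hypoxia exacerbation.

the hypotension, the localized hypoxia exacerbation, the systemic ischemia onset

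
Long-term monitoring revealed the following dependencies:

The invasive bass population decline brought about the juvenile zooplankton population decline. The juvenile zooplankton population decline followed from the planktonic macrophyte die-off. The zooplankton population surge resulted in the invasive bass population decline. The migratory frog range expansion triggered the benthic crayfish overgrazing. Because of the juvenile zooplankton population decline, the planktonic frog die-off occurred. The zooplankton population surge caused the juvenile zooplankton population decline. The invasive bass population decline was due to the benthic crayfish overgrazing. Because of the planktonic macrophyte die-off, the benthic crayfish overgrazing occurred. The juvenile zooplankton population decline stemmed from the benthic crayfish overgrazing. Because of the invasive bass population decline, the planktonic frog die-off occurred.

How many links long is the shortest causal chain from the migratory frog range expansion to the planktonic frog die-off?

3

Shortest chain: the migratory frog range expansion → the benthic crayfish overgrazing → the invasive bass population decline → the planktonic frog die-off.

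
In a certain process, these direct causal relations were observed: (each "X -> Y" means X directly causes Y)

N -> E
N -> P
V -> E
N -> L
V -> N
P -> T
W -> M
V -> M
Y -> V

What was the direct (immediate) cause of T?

Upstream contributors include Y, V, N, but only P feeds directly into T.

P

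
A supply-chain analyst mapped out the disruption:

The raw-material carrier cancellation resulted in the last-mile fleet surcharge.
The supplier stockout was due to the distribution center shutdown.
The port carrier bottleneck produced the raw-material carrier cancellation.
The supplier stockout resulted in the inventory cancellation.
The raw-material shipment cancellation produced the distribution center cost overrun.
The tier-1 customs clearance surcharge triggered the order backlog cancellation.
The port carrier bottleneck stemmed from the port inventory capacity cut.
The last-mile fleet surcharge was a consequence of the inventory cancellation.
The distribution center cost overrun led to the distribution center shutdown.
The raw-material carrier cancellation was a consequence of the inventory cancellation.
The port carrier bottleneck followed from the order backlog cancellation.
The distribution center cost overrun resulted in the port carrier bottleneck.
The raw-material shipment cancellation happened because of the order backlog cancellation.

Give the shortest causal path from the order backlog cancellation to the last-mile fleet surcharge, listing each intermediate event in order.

the order backlog cancellation → the port carrier bottleneck
the port carrier bottleneck → the raw-material carrier cancellation
the raw-material carrier cancellation → the last-mile fleet surcharge
Length: 3 steps.

the order backlog cancellation → the port carrier bottleneck → the raw-material carrier cancellation → the last-mile fleet surcharge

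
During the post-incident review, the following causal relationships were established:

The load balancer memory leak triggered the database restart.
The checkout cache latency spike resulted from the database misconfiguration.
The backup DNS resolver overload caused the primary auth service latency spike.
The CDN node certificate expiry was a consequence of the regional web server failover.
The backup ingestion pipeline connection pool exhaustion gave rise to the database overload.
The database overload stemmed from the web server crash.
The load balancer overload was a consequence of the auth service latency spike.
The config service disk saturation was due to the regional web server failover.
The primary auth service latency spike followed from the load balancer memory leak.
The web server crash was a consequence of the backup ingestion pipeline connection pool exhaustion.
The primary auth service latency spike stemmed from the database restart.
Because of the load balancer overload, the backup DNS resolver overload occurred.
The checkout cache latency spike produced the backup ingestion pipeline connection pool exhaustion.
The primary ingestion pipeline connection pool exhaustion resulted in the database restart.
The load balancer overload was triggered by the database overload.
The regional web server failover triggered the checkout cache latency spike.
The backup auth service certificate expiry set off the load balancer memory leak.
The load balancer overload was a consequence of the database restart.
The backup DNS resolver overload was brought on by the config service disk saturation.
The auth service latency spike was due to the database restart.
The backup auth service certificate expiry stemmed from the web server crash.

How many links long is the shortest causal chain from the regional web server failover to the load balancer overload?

Shortest chain: the regional web server failover → the checkout cache latency spike → the backup ingestion pipeline connection pool exhaustion → the database overload → the load balancer overload.

4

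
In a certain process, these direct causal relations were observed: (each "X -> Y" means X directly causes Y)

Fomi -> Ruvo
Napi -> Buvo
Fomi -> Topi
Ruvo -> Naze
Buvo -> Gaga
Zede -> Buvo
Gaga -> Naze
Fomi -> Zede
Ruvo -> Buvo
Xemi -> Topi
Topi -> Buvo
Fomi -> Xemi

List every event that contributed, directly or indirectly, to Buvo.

Immediate causes of Buvo: Topi, Zede, Ruvo, Napi.
Further upstream: Fomi, Xemi.

Fomi, Napi, Ruvo, Topi, Xemi, Zede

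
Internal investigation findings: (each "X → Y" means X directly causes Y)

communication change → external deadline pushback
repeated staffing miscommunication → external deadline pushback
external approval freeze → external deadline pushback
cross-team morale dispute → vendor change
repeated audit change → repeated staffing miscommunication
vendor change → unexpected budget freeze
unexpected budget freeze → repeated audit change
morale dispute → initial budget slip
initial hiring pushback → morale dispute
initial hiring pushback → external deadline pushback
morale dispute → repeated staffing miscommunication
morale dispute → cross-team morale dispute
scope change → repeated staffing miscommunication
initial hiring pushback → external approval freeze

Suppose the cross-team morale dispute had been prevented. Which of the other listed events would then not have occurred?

Downstream of the cross-team morale dispute: the vendor change, the unexpected budget freeze, the repeated audit change, the repeated staffing miscommunication, the external deadline pushback.
Of those, still caused via another path: the repeated staffing miscommunication, the external deadline pushback.
The remainder have no surviving cause.

the repeated audit change, the unexpected budget freeze, the vendor change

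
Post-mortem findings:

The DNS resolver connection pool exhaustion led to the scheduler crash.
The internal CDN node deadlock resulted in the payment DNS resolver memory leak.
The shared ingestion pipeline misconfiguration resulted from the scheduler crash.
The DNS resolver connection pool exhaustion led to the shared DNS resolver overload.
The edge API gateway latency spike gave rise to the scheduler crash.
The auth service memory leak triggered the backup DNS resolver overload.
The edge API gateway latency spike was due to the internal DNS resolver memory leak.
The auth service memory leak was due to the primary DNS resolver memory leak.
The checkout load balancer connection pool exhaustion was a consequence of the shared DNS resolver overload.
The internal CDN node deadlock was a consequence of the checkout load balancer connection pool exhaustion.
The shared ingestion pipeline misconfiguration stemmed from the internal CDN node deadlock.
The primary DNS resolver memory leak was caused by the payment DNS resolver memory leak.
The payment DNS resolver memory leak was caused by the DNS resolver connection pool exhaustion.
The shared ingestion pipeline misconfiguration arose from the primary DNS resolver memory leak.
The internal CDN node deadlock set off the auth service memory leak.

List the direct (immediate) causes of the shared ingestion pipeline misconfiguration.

Upstream contributors include the DNS resolver connection pool exhaustion, the internal DNS resolver memory leak, the shared DNS resolver overload, the checkout load balancer connection pool exhaustion, the payment DNS resolver memory leak, the edge API gateway latency spike, but only the internal CDN node deadlock, the primary DNS resolver memory leak, the scheduler crash feed directly into the shared ingestion pipeline misconfiguration.

the internal CDN node deadlock, the primary DNS resolver memory leak, the scheduler crash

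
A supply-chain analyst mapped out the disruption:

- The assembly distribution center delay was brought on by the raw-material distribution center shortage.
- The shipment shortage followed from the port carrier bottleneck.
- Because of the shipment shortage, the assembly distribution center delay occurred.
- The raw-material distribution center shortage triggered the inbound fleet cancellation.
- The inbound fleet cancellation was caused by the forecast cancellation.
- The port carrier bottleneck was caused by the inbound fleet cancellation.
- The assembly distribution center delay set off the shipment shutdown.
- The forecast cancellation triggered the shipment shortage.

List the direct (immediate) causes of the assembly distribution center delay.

the raw-material distribution center shortage, the shipment shortage

Upstream contributors include the forecast cancellation, the inbound fleet cancellation, the port carrier bottleneck, but only the raw-material distribution center shortage, the shipment shortage feed directly into the assembly distribution center delay.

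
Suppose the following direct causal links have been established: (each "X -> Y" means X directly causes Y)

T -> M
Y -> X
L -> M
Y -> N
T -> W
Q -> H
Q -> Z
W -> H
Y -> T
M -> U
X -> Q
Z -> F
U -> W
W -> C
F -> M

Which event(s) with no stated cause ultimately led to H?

Tracing upstream from H: H ← Q ← X ← Y.
A separate upstream branch: H ← W ← U ← M ← L.
Each of those chain origins has no stated cause.

L, Y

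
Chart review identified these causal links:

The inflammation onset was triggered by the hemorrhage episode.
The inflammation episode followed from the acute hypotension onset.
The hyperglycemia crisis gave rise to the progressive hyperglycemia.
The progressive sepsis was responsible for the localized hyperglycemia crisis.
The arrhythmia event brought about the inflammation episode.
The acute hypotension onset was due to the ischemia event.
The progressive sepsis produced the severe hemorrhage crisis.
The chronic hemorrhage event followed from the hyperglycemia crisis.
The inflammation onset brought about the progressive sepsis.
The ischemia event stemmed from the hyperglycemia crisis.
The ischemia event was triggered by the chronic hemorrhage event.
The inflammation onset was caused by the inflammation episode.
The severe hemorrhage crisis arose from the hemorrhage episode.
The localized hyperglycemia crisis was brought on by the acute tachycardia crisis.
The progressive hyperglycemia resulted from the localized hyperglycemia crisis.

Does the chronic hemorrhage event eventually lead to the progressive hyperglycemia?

There is a causal chain: the chronic hemorrhage event → the ischemia event → the acute hypotension onset → the inflammation episode → the inflammation onset → the progressive sepsis → the localized hyperglycemia crisis → the progressive hyperglycemia.

Yes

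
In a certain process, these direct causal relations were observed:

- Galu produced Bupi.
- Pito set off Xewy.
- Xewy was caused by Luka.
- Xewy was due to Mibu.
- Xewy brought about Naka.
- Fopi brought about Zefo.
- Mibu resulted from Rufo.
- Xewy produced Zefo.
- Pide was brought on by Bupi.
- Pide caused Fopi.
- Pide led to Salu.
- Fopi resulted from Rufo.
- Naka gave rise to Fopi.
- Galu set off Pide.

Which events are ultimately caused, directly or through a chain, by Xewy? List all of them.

Fopi, Naka, Zefo

Direct effects: Naka, Zefo.
2 steps out: Fopi.
Not reachable from it: Galu, Pito, Bupi, Pide, Rufo, Mibu, Luka, Salu.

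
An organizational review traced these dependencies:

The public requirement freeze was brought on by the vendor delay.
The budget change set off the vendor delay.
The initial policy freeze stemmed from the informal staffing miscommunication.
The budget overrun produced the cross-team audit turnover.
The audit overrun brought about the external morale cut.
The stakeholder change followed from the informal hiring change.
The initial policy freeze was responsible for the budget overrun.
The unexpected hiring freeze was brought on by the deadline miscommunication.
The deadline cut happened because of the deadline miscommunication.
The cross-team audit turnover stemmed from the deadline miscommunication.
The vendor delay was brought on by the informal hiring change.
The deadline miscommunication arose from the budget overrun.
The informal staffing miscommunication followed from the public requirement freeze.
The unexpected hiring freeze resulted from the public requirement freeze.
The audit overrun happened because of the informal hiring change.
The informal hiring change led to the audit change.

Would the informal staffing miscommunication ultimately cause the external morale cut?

No

The informal staffing miscommunication leads to the initial policy freeze, the budget overrun, the deadline miscommunication, the deadline cut, the cross-team audit turnover, the unexpected hiring freeze; the external morale cut is not among them.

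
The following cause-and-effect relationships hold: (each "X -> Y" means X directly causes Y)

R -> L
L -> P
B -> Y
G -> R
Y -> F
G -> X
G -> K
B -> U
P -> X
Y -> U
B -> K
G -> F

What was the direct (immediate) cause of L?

Upstream contributors include G, but only R feeds directly into L.

R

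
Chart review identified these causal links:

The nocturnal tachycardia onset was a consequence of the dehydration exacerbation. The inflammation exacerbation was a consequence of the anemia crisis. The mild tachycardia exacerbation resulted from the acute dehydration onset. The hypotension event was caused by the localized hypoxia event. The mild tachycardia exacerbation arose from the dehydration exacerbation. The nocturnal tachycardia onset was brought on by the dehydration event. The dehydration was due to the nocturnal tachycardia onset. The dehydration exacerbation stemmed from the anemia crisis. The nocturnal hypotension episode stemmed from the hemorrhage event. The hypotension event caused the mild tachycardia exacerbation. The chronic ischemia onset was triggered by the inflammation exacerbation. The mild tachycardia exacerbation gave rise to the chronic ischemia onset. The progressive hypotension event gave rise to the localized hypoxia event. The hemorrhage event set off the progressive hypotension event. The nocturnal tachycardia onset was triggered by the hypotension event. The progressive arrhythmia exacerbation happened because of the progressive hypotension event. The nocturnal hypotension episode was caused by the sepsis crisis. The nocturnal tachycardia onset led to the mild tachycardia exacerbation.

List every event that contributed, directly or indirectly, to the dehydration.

the anemia crisis, the dehydration event, the dehydration exacerbation, the hemorrhage event, the hypotension event, the localized hypoxia event, the nocturnal tachycardia onset, the progressive hypotension event

Immediate cause of the dehydration: the nocturnal tachycardia onset.
Further upstream: the hemorrhage event, the progressive hypotension event, the dehydration event, the anemia crisis, the localized hypoxia event, the hypotension event, the dehydration exacerbation.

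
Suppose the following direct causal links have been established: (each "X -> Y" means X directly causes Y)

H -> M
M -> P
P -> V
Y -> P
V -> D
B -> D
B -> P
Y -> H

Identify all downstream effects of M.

Direct effects: P.
2 steps out: V.
3 steps out: D.
Not reachable from it: Y, B, H.

D, P, V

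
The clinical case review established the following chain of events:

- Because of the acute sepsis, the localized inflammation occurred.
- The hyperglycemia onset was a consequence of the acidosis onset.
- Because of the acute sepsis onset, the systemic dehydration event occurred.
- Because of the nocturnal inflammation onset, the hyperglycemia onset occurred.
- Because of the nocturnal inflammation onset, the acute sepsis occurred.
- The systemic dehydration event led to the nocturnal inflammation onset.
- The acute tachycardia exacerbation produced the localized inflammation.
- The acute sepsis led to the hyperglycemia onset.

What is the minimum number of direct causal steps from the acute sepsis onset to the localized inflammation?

4

Shortest chain: the acute sepsis onset → the systemic dehydration event → the nocturnal inflammation onset → the acute sepsis → the localized inflammation.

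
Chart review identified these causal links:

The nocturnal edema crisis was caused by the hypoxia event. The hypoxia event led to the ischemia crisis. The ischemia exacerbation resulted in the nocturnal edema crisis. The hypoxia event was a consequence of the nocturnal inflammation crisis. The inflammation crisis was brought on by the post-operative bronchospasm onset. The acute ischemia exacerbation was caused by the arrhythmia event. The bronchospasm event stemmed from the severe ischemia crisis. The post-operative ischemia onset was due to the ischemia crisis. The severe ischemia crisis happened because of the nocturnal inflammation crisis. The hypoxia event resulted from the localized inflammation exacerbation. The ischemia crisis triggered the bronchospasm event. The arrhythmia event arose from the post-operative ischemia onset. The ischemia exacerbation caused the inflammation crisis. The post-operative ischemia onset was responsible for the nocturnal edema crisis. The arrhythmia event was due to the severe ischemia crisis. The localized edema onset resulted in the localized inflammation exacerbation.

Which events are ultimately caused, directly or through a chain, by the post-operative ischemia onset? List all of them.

the acute ischemia exacerbation, the arrhythmia event, the nocturnal edema crisis

Direct effects: the arrhythmia event, the nocturnal edema crisis.
2 steps out: the acute ischemia exacerbation.
Not reachable from it: the nocturnal inflammation crisis, the ischemia exacerbation, the localized edema onset, the localized inflammation exacerbation, the post-operative bronchospasm onset, the hypoxia event, the ischemia crisis, the severe ischemia crisis, the bronchospasm event, the inflammation crisis.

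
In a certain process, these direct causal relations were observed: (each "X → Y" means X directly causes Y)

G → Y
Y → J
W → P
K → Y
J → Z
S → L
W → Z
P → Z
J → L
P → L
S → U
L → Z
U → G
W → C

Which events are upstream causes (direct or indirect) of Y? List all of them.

G, K, S, U

Immediate causes of Y: K, G.
Further upstream: S, U.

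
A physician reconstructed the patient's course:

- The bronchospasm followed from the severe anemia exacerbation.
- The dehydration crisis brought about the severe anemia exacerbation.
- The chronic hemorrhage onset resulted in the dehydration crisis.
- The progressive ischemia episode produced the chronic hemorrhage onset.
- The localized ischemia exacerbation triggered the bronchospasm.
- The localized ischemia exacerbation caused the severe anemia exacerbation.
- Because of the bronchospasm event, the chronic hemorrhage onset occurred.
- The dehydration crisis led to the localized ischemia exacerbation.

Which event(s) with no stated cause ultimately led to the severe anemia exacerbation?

the bronchospasm event, the progressive ischemia episode

Tracing upstream from the severe anemia exacerbation: the severe anemia exacerbation ← the dehydration crisis ← the chronic hemorrhage onset ← the bronchospasm event.
A separate upstream branch: the severe anemia exacerbation ← the dehydration crisis ← the chronic hemorrhage onset ← the progressive ischemia episode.
Each of those chain origins has no stated cause.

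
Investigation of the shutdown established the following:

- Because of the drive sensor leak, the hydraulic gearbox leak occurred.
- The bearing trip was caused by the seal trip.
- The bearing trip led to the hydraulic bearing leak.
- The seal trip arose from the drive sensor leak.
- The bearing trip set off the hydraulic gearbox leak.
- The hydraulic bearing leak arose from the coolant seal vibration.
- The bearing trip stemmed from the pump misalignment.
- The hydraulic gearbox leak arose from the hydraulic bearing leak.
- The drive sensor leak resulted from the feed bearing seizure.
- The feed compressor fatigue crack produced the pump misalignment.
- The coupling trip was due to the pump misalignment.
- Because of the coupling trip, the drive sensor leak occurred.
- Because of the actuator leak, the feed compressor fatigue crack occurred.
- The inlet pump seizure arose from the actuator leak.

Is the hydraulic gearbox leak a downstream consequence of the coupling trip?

There is a causal chain: the coupling trip → the drive sensor leak → the hydraulic gearbox leak.

Yes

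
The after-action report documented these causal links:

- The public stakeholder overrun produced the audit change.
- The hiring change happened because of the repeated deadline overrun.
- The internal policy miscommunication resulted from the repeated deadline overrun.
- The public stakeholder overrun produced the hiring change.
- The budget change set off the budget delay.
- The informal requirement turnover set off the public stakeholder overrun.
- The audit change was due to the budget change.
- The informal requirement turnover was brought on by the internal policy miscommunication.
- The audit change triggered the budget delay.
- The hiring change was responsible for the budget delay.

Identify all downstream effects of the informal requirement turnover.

the audit change, the budget delay, the hiring change, the public stakeholder overrun

Direct effects: the public stakeholder overrun.
2 steps out: the hiring change, the audit change.
3 steps out: the budget delay.
Not reachable from it: the repeated deadline overrun, the internal policy miscommunication, the budget change.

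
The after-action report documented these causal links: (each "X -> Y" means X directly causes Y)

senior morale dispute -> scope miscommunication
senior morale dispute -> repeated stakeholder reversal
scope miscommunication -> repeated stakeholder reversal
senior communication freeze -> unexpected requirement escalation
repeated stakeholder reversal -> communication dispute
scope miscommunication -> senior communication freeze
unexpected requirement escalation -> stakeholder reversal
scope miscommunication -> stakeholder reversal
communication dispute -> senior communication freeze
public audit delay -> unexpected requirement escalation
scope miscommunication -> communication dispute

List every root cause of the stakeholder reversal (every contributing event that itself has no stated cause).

the public audit delay, the senior morale dispute

Tracing upstream from the stakeholder reversal: the stakeholder reversal ← the scope miscommunication ← the senior morale dispute.
A separate upstream branch: the stakeholder reversal ← the unexpected requirement escalation ← the public audit delay.
Each of those chain origins has no stated cause.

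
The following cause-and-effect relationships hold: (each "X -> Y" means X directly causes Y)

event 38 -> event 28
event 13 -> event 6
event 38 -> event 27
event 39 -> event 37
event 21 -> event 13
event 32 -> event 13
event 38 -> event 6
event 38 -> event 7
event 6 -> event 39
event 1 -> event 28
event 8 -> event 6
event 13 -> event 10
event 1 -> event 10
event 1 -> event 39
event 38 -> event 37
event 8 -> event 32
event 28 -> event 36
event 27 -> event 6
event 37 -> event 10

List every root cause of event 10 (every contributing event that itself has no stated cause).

Tracing upstream from event 10: event 10 ← event 13 ← event 32 ← event 8.
A separate upstream branch: event 10 ← event 37 ← event 38.
A separate upstream branch: event 10 ← event 1.
A separate upstream branch: event 10 ← event 13 ← event 21.
Each of those chain origins has no stated cause.

event 1, event 21, event 38, event 8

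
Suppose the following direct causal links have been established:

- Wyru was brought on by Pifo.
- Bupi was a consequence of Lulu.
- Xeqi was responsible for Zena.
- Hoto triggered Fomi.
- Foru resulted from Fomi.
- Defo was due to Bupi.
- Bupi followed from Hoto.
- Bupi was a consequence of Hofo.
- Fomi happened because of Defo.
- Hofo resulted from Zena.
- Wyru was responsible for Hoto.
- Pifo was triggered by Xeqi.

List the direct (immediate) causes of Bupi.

Hofo, Hoto, Lulu

Upstream contributors include Xeqi, Pifo, Zena, Wyru, but only Hofo, Hoto, Lulu feed directly into Bupi.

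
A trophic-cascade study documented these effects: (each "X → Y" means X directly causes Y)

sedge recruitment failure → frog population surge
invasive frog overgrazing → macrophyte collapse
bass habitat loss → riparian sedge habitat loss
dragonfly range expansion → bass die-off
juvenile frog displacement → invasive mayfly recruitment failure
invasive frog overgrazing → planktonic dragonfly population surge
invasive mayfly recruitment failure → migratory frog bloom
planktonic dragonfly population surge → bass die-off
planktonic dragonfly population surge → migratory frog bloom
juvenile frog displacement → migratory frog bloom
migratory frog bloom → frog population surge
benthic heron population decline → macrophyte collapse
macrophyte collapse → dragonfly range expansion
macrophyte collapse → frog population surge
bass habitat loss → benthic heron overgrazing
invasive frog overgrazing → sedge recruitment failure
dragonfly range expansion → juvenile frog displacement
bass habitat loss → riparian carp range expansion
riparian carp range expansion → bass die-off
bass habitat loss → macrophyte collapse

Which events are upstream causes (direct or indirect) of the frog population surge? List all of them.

the bass habitat loss, the benthic heron population decline, the dragonfly range expansion, the invasive frog overgrazing, the invasive mayfly recruitment failure, the juvenile frog displacement, the macrophyte collapse, the migratory frog bloom, the planktonic dragonfly population surge, the sedge recruitment failure

Immediate causes of the frog population surge: the macrophyte collapse, the sedge recruitment failure, the migratory frog bloom.
Further upstream: the bass habitat loss, the invasive frog overgrazing, the benthic heron population decline, the dragonfly range expansion, the planktonic dragonfly population surge, the juvenile frog displacement, the invasive mayfly recruitment failure.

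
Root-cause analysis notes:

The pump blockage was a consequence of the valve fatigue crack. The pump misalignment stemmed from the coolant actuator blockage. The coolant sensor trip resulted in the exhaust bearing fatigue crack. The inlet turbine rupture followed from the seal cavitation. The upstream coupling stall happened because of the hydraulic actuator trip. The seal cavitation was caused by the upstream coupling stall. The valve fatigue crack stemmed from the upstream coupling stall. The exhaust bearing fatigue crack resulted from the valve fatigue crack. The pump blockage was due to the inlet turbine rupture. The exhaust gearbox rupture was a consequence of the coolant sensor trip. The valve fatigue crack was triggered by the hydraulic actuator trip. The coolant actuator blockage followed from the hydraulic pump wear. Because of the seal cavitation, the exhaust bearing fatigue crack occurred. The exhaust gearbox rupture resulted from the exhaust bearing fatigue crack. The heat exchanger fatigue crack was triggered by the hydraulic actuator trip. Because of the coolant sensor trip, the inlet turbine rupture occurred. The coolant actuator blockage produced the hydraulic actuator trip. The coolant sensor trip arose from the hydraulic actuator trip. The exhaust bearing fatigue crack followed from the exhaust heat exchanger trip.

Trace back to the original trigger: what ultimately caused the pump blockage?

Tracing upstream from the pump blockage: the pump blockage ← the valve fatigue crack ← the hydraulic actuator trip ← the coolant actuator blockage ← the hydraulic pump wear.
The hydraulic pump wear has no stated cause, so it is the root.

the hydraulic pump wear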